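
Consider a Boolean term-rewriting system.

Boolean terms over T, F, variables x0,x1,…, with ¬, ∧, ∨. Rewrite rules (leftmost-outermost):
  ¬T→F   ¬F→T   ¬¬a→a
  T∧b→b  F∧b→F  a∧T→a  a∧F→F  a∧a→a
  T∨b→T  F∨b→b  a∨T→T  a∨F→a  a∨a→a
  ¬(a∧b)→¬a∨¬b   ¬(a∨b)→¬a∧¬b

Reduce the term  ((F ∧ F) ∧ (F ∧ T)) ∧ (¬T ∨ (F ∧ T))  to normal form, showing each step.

Answer: normal form = F  (in 3 steps)

Derivation:
  start: ((F ∧ F) ∧ (F ∧ T)) ∧ (¬T ∨ (F ∧ T))
  →1  (F ∧ (F ∧ T)) ∧ (¬T ∨ (F ∧ T))
  →2  F ∧ (¬T ∨ (F ∧ T))
  →3  F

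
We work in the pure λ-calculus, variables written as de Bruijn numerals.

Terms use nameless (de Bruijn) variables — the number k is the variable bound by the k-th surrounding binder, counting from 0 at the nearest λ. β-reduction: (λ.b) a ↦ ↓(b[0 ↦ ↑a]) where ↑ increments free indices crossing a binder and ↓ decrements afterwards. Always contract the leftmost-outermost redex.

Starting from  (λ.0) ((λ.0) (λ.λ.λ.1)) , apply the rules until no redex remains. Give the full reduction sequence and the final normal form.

  start: (λ.0) ((λ.0) (λ.λ.λ.1))
  [1] (λ.0) (λ.λ.λ.1)
  [2] λ.λ.λ.1

Answer: normal form = λ.λ.λ.1  (in 2 steps)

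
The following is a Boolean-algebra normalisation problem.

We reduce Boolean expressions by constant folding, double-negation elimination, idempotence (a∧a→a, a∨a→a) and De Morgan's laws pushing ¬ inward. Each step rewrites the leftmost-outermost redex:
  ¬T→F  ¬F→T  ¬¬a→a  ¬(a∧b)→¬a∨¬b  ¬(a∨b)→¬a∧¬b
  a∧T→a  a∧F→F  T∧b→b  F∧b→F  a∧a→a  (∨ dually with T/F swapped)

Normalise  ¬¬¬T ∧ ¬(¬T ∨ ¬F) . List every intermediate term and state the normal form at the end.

Answer: normal form = F  (in 3 steps)

Reduction:
  start: ¬¬¬T ∧ ¬(¬T ∨ ¬F)
  [1] ¬T ∧ ¬(¬T ∨ ¬F)
  [2] F ∧ ¬(¬T ∨ ¬F)
  [3] F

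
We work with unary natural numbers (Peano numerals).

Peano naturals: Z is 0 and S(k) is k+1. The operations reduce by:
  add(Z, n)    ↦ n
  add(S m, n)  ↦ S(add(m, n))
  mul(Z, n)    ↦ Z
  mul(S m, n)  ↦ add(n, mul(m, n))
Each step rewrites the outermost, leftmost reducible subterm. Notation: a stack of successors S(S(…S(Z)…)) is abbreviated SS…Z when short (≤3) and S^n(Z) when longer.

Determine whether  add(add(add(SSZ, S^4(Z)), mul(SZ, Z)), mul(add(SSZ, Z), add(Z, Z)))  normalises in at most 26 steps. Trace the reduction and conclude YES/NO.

  start: add(add(add(SSZ, S^4(Z)), mul(SZ, Z)), mul(add(SSZ, Z), add(Z, Z)))
  →1  add(add(S(add(SZ, S^4(Z))), mul(SZ, Z)), mul(add(SSZ, Z), add(Z, Z)))
  →2  add(S(add(add(SZ, S^4(Z)), mul(SZ, Z))), mul(add(SSZ, Z), add(Z, Z)))
  →3  S(add(add(add(SZ, S^4(Z)), mul(SZ, Z)), mul(add(SSZ, Z), add(Z, Z))))
  →4  S(add(add(S(add(Z, S^4(Z))), mul(SZ, Z)), mul(add(SSZ, Z), add(Z, Z))))
  →5  S(add(S(add(add(Z, S^4(Z)), mul(SZ, Z))), mul(add(SSZ, Z), add(Z, Z))))
  →6  S(S(add(add(add(Z, S^4(Z)), mul(SZ, Z)), mul(add(SSZ, Z), add(Z, Z)))))
  →7  S(S(add(add(S^4(Z), mul(SZ, Z)), mul(add(SSZ, Z), add(Z, Z)))))
  →8  S(S(add(S(add(SSSZ, mul(SZ, Z))), mul(add(SSZ, Z), add(Z, Z)))))
  →9  S(S(S(add(add(SSSZ, mul(SZ, Z)), mul(add(SSZ, Z), add(Z, Z))))))
  →10  S(S(S(add(S(add(SSZ, mul(SZ, Z))), mul(add(SSZ, Z), add(Z, Z))))))
  →11  S(S(S(S(add(add(SSZ, mul(SZ, Z)), mul(add(SSZ, Z), add(Z, Z)))))))
  →12  S(S(S(S(add(S(add(SZ, mul(SZ, Z))), mul(add(SSZ, Z), add(Z, Z)))))))
  →13  S(S(S(S(S(add(add(SZ, mul(SZ, Z)), mul(add(SSZ, Z), add(Z, Z))))))))
  →14  S(S(S(S(S(add(S(add(Z, mul(SZ, Z))), mul(add(SSZ, Z), add(Z, Z))))))))
  →15  S(S(S(S(S(S(add(add(Z, mul(SZ, Z)), mul(add(SSZ, Z), add(Z, Z)))))))))
  →16  S(S(S(S(S(S(add(mul(SZ, Z), mul(add(SSZ, Z), add(Z, Z)))))))))
  →17  S(S(S(S(S(S(add(add(Z, mul(Z, Z)), mul(add(SSZ, Z), add(Z, Z)))))))))
  →18  S(S(S(S(S(S(add(mul(Z, Z), mul(add(SSZ, Z), add(Z, Z)))))))))
  →19  S(S(S(S(S(S(add(Z, mul(add(SSZ, Z), add(Z, Z)))))))))
  →20  S(S(S(S(S(S(mul(add(SSZ, Z), add(Z, Z))))))))
  →21  S(S(S(S(S(S(mul(S(add(SZ, Z)), add(Z, Z))))))))
  →22  S(S(S(S(S(S(add(add(Z, Z), mul(add(SZ, Z), add(Z, Z)))))))))
  →23  S(S(S(S(S(S(add(Z, mul(add(SZ, Z), add(Z, Z)))))))))
  →24  S(S(S(S(S(S(mul(add(SZ, Z), add(Z, Z))))))))
  →25  S(S(S(S(S(S(mul(S(add(Z, Z)), add(Z, Z))))))))
  →26  S(S(S(S(S(S(add(add(Z, Z), mul(add(Z, Z), add(Z, Z)))))))))

Answer: NO — after 26 steps the term is S(S(S(S(S(S(add(add(Z, Z), mul(add(Z, Z), add(Z, Z))))))))), not yet normal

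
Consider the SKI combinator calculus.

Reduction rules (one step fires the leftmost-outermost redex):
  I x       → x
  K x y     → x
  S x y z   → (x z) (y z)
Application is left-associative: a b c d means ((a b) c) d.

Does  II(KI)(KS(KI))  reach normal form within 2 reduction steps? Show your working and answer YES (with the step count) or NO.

  start: II(KI)(KS(KI))
  [1] I(KI)(KS(KI))
  [2] KI(KS(KI))

Answer: NO — after 2 steps the term is KI(KS(KI)), not yet normal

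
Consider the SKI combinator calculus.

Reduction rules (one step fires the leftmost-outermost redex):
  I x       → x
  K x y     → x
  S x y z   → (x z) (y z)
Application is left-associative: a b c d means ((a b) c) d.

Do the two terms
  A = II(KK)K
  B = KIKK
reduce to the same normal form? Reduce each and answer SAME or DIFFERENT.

Term A:
  start: II(KK)K
  step 1: I(KK)K
  step 2: KKK
  step 3: K

Term B:
  start: KIKK
  step 1: IK
  step 2: K

Answer: SAME — A ⇓ K, B ⇓ K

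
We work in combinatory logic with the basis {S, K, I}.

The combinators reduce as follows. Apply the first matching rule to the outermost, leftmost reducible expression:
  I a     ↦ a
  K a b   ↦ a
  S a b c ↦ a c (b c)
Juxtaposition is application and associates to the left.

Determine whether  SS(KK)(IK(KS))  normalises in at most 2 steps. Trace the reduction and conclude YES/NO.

  start: SS(KK)(IK(KS))
  →1  S(IK(KS))(KK(IK(KS)))
  →2  S(K(KS))(KK(IK(KS)))

Answer: NO — after 2 steps the term is S(K(KS))(KK(IK(KS))), not yet normal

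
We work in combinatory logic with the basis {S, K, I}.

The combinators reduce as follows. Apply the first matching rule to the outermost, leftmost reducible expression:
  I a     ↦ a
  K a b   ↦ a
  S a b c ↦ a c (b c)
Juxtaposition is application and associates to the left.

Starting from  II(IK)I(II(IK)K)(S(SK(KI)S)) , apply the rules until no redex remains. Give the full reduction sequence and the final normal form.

  start: II(IK)I(II(IK)K)(S(SK(KI)S))
  [1] I(IK)I(II(IK)K)(S(SK(KI)S))
  [2] IKI(II(IK)K)(S(SK(KI)S))
  [3] KI(II(IK)K)(S(SK(KI)S))
  [4] I(S(SK(KI)S))
  [5] S(SK(KI)S)
  [6] S(KS(KIS))
  [7] SS

Answer: normal form = SS  (in 7 steps)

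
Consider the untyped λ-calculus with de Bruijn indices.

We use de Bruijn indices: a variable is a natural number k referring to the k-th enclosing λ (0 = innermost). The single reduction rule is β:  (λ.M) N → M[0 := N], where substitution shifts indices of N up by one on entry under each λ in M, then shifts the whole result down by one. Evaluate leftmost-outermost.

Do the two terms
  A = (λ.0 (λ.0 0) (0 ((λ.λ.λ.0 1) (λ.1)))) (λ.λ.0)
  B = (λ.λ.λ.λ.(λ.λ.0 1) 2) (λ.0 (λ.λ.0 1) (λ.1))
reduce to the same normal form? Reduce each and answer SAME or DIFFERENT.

Term A:
  start: (λ.0 (λ.0 0) (0 ((λ.λ.λ.0 1) (λ.1)))) (λ.λ.0)
  step 1: (λ.λ.0) (λ.0 0) ((λ.λ.0) ((λ.λ.λ.0 1) (λ.λ.λ.0)))
  step 2: (λ.0) ((λ.λ.0) ((λ.λ.λ.0 1) (λ.λ.λ.0)))
  step 3: (λ.λ.0) ((λ.λ.λ.0 1) (λ.λ.λ.0))
  step 4: λ.0

Term B:
  start: (λ.λ.λ.λ.(λ.λ.0 1) 2) (λ.0 (λ.λ.0 1) (λ.1))
  step 1: λ.λ.λ.(λ.λ.0 1) 2
  step 2: λ.λ.λ.λ.0 3

Answer: DIFFERENT — A ⇓ λ.0, B ⇓ λ.λ.λ.λ.0 3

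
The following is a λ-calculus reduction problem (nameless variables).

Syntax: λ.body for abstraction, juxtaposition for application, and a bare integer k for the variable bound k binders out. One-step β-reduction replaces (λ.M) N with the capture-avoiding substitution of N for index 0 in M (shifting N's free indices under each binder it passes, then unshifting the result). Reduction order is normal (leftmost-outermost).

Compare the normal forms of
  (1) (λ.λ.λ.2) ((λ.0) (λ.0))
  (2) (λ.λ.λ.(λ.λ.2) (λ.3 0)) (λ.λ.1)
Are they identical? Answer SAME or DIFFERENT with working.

Answer: DIFFERENT — A ⇓ λ.λ.λ.0, B ⇓ λ.λ.λ.1

Working:
Term A:
  start: (λ.λ.λ.2) ((λ.0) (λ.0))
  step 1: λ.λ.(λ.0) (λ.0)
  step 2: λ.λ.λ.0

Term B:
  start: (λ.λ.λ.(λ.λ.2) (λ.3 0)) (λ.λ.1)
  step 1: λ.λ.(λ.λ.2) (λ.(λ.λ.1) 0)
  step 2: λ.λ.λ.1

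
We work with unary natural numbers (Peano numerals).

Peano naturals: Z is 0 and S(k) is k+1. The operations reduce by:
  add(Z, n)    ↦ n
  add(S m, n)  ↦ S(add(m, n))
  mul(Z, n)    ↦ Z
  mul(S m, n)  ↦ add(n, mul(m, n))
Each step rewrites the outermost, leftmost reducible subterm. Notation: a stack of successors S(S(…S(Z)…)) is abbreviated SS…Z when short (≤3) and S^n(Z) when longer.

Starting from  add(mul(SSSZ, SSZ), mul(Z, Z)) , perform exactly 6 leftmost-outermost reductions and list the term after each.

  start: add(mul(SSSZ, SSZ), mul(Z, Z))
  [1] add(add(SSZ, mul(SSZ, SSZ)), mul(Z, Z))
  [2] add(S(add(SZ, mul(SSZ, SSZ))), mul(Z, Z))
  [3] S(add(add(SZ, mul(SSZ, SSZ)), mul(Z, Z)))
  [4] S(add(S(add(Z, mul(SSZ, SSZ))), mul(Z, Z)))
  [5] S(S(add(add(Z, mul(SSZ, SSZ)), mul(Z, Z))))
  [6] S(S(add(mul(SSZ, SSZ), mul(Z, Z))))

Answer: after 6 steps: S(S(add(mul(SSZ, SSZ), mul(Z, Z))))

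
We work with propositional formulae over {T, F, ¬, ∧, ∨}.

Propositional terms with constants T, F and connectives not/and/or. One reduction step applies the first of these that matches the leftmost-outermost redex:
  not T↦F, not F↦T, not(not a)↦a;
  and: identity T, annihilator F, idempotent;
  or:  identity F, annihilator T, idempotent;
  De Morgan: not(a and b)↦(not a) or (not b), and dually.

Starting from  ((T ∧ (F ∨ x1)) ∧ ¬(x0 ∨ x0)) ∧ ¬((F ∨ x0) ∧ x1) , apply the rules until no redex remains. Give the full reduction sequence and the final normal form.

Answer: normal form = (x1 ∧ ¬x0) ∧ (¬x0 ∨ ¬x1)  (in 8 steps)

Reduction:
  start: ((T ∧ (F ∨ x1)) ∧ ¬(x0 ∨ x0)) ∧ ¬((F ∨ x0) ∧ x1)
  [1] ((F ∨ x1) ∧ ¬(x0 ∨ x0)) ∧ ¬((F ∨ x0) ∧ x1)
  [2] (x1 ∧ ¬(x0 ∨ x0)) ∧ ¬((F ∨ x0) ∧ x1)
  [3] (x1 ∧ (¬x0 ∧ ¬x0)) ∧ ¬((F ∨ x0) ∧ x1)
  [4] (x1 ∧ ¬x0) ∧ ¬((F ∨ x0) ∧ x1)
  [5] (x1 ∧ ¬x0) ∧ (¬(F ∨ x0) ∨ ¬x1)
  [6] (x1 ∧ ¬x0) ∧ ((¬F ∧ ¬x0) ∨ ¬x1)
  [7] (x1 ∧ ¬x0) ∧ ((T ∧ ¬x0) ∨ ¬x1)
  [8] (x1 ∧ ¬x0) ∧ (¬x0 ∨ ¬x1)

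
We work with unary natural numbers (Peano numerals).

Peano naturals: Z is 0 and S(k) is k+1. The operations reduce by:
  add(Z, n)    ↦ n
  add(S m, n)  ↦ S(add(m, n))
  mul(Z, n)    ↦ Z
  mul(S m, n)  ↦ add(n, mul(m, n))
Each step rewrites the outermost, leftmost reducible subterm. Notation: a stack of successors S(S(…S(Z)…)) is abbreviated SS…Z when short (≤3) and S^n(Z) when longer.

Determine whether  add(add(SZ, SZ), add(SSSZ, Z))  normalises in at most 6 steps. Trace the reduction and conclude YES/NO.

Answer: NO — after 6 steps the term is S(S(S(add(SSZ, Z)))), not yet normal

Derivation:
  start: add(add(SZ, SZ), add(SSSZ, Z))
  [1] add(S(add(Z, SZ)), add(SSSZ, Z))
  [2] S(add(add(Z, SZ), add(SSSZ, Z)))
  [3] S(add(SZ, add(SSSZ, Z)))
  [4] S(S(add(Z, add(SSSZ, Z))))
  [5] S(S(add(SSSZ, Z)))
  [6] S(S(S(add(SSZ, Z))))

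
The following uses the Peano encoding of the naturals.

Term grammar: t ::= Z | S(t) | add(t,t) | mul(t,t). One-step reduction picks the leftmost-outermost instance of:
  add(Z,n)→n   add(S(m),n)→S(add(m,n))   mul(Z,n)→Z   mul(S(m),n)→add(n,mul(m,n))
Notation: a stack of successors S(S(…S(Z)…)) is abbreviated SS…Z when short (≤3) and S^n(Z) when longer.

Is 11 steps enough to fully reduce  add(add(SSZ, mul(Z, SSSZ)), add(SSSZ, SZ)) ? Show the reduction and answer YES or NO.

Answer: YES — reaches normal form S^6(Z) in 11 ≤ 11 steps

Reduction:
  start: add(add(SSZ, mul(Z, SSSZ)), add(SSSZ, SZ))
  →1  add(S(add(SZ, mul(Z, SSSZ))), add(SSSZ, SZ))
  →2  S(add(add(SZ, mul(Z, SSSZ)), add(SSSZ, SZ)))
  →3  S(add(S(add(Z, mul(Z, SSSZ))), add(SSSZ, SZ)))
  →4  S(S(add(add(Z, mul(Z, SSSZ)), add(SSSZ, SZ))))
  →5  S(S(add(mul(Z, SSSZ), add(SSSZ, SZ))))
  →6  S(S(add(Z, add(SSSZ, SZ))))
  →7  S(S(add(SSSZ, SZ)))
  →8  S(S(S(add(SSZ, SZ))))
  →9  S(S(S(S(add(SZ, SZ)))))
  →10  S(S(S(S(S(add(Z, SZ))))))
  →11  S^6(Z)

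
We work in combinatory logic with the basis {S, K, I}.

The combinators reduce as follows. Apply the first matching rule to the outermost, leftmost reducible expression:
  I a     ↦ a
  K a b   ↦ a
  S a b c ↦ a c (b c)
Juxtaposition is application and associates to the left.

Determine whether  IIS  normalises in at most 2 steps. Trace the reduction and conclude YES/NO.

Answer: YES — reaches normal form S in 2 ≤ 2 steps

Reduction:
  start: IIS
  step 1: IS
  step 2: S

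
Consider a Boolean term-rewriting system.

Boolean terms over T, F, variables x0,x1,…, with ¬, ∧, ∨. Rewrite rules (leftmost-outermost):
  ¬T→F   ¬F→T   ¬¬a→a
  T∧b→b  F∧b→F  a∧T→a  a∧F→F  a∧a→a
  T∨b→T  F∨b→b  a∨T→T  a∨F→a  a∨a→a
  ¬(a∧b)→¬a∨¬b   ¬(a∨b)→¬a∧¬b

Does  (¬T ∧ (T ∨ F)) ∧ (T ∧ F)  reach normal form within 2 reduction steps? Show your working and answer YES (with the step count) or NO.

Answer: NO — after 2 steps the term is F ∧ (T ∧ F), not yet normal

Working:
  start: (¬T ∧ (T ∨ F)) ∧ (T ∧ F)
  step 1: (F ∧ (T ∨ F)) ∧ (T ∧ F)
  step 2: F ∧ (T ∧ F)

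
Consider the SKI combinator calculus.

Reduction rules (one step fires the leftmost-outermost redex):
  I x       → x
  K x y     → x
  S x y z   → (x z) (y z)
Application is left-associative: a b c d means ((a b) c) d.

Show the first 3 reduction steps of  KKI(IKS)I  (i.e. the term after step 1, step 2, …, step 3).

Answer: after 3 steps: KS

Reduction:
  start: KKI(IKS)I
  →1  K(IKS)I
  →2  IKS
  →3  KS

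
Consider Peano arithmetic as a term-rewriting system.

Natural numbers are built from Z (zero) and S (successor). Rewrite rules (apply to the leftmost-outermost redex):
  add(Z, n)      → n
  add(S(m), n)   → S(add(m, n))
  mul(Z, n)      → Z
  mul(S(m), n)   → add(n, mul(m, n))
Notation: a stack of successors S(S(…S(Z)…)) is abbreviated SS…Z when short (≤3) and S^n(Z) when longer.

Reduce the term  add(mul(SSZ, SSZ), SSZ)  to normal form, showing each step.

  start: add(mul(SSZ, SSZ), SSZ)
  →1  add(add(SSZ, mul(SZ, SSZ)), SSZ)
  →2  add(S(add(SZ, mul(SZ, SSZ))), SSZ)
  →3  S(add(add(SZ, mul(SZ, SSZ)), SSZ))
  →4  S(add(S(add(Z, mul(SZ, SSZ))), SSZ))
  →5  S(S(add(add(Z, mul(SZ, SSZ)), SSZ)))
  →6  S(S(add(mul(SZ, SSZ), SSZ)))
  →7  S(S(add(add(SSZ, mul(Z, SSZ)), SSZ)))
  →8  S(S(add(S(add(SZ, mul(Z, SSZ))), SSZ)))
  →9  S(S(S(add(add(SZ, mul(Z, SSZ)), SSZ))))
  →10  S(S(S(add(S(add(Z, mul(Z, SSZ))), SSZ))))
  →11  S(S(S(S(add(add(Z, mul(Z, SSZ)), SSZ)))))
  →12  S(S(S(S(add(mul(Z, SSZ), SSZ)))))
  →13  S(S(S(S(add(Z, SSZ)))))
  →14  S^6(Z)

Answer: normal form = S^6(Z)  (in 14 steps)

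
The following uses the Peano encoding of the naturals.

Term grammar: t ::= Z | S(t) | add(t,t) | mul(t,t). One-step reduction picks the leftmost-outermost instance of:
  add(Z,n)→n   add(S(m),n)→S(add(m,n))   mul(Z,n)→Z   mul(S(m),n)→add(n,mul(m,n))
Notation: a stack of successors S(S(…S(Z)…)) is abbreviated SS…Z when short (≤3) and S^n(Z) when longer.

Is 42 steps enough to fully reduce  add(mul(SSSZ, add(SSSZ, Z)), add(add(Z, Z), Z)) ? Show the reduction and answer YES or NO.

Answer: YES — reaches normal form S^9(Z) in 40 ≤ 42 steps

Working:
  start: add(mul(SSSZ, add(SSSZ, Z)), add(add(Z, Z), Z))
  →1  add(add(add(SSSZ, Z), mul(SSZ, add(SSSZ, Z))), add(add(Z, Z), Z))
  →2  add(add(S(add(SSZ, Z)), mul(SSZ, add(SSSZ, Z))), add(add(Z, Z), Z))
  →3  add(S(add(add(SSZ, Z), mul(SSZ, add(SSSZ, Z)))), add(add(Z, Z), Z))
  →4  S(add(add(add(SSZ, Z), mul(SSZ, add(SSSZ, Z))), add(add(Z, Z), Z)))
  →5  S(add(add(S(add(SZ, Z)), mul(SSZ, add(SSSZ, Z))), add(add(Z, Z), Z)))
  →6  S(add(S(add(add(SZ, Z), mul(SSZ, add(SSSZ, Z)))), add(add(Z, Z), Z)))
  →7  S(S(add(add(add(SZ, Z), mul(SSZ, add(SSSZ, Z))), add(add(Z, Z), Z))))
  →8  S(S(add(add(S(add(Z, Z)), mul(SSZ, add(SSSZ, Z))), add(add(Z, Z), Z))))
  →9  S(S(add(S(add(add(Z, Z), mul(SSZ, add(SSSZ, Z)))), add(add(Z, Z), Z))))
  →10  S(S(S(add(add(add(Z, Z), mul(SSZ, add(SSSZ, Z))), add(add(Z, Z), Z)))))
  →11  S(S(S(add(add(Z, mul(SSZ, add(SSSZ, Z))), add(add(Z, Z), Z)))))
  →12  S(S(S(add(mul(SSZ, add(SSSZ, Z)), add(add(Z, Z), Z)))))
  →13  S(S(S(add(add(add(SSSZ, Z), mul(SZ, add(SSSZ, Z))), add(add(Z, Z), Z)))))
  →14  S(S(S(add(add(S(add(SSZ, Z)), mul(SZ, add(SSSZ, Z))), add(add(Z, Z), Z)))))
  →15  S(S(S(add(S(add(add(SSZ, Z), mul(SZ, add(SSSZ, Z)))), add(add(Z, Z), Z)))))
  →16  S(S(S(S(add(add(add(SSZ, Z), mul(SZ, add(SSSZ, Z))), add(add(Z, Z), Z))))))
  →17  S(S(S(S(add(add(S(add(SZ, Z)), mul(SZ, add(SSSZ, Z))), add(add(Z, Z), Z))))))
  →18  S(S(S(S(add(S(add(add(SZ, Z), mul(SZ, add(SSSZ, Z)))), add(add(Z, Z), Z))))))
  →19  S(S(S(S(S(add(add(add(SZ, Z), mul(SZ, add(SSSZ, Z))), add(add(Z, Z), Z)))))))
  →20  S(S(S(S(S(add(add(S(add(Z, Z)), mul(SZ, add(SSSZ, Z))), add(add(Z, Z), Z)))))))
  →21  S(S(S(S(S(add(S(add(add(Z, Z), mul(SZ, add(SSSZ, Z)))), add(add(Z, Z), Z)))))))
  →22  S(S(S(S(S(S(add(add(add(Z, Z), mul(SZ, add(SSSZ, Z))), add(add(Z, Z), Z))))))))
  →23  S(S(S(S(S(S(add(add(Z, mul(SZ, add(SSSZ, Z))), add(add(Z, Z), Z))))))))
  →24  S(S(S(S(S(S(add(mul(SZ, add(SSSZ, Z)), add(add(Z, Z), Z))))))))
  →25  S(S(S(S(S(S(add(add(add(SSSZ, Z), mul(Z, add(SSSZ, Z))), add(add(Z, Z), Z))))))))
  →26  S(S(S(S(S(S(add(add(S(add(SSZ, Z)), mul(Z, add(SSSZ, Z))), add(add(Z, Z), Z))))))))
  →27  S(S(S(S(S(S(add(S(add(add(SSZ, Z), mul(Z, add(SSSZ, Z)))), add(add(Z, Z), Z))))))))
  →28  S(S(S(S(S(S(S(add(add(add(SSZ, Z), mul(Z, add(SSSZ, Z))), add(add(Z, Z), Z)))))))))
  →29  S(S(S(S(S(S(S(add(add(S(add(SZ, Z)), mul(Z, add(SSSZ, Z))), add(add(Z, Z), Z)))))))))
  →30  S(S(S(S(S(S(S(add(S(add(add(SZ, Z), mul(Z, add(SSSZ, Z)))), add(add(Z, Z), Z)))))))))
  →31  S(S(S(S(S(S(S(S(add(add(add(SZ, Z), mul(Z, add(SSSZ, Z))), add(add(Z, Z), Z))))))))))
  →32  S(S(S(S(S(S(S(S(add(add(S(add(Z, Z)), mul(Z, add(SSSZ, Z))), add(add(Z, Z), Z))))))))))
  →33  S(S(S(S(S(S(S(S(add(S(add(add(Z, Z), mul(Z, add(SSSZ, Z)))), add(add(Z, Z), Z))))))))))
  →34  S(S(S(S(S(S(S(S(S(add(add(add(Z, Z), mul(Z, add(SSSZ, Z))), add(add(Z, Z), Z)))))))))))
  →35  S(S(S(S(S(S(S(S(S(add(add(Z, mul(Z, add(SSSZ, Z))), add(add(Z, Z), Z)))))))))))
  →36  S(S(S(S(S(S(S(S(S(add(mul(Z, add(SSSZ, Z)), add(add(Z, Z), Z)))))))))))
  →37  S(S(S(S(S(S(S(S(S(add(Z, add(add(Z, Z), Z)))))))))))
  →38  S(S(S(S(S(S(S(S(S(add(add(Z, Z), Z))))))))))
  →39  S(S(S(S(S(S(S(S(S(add(Z, Z))))))))))
  →40  S^9(Z)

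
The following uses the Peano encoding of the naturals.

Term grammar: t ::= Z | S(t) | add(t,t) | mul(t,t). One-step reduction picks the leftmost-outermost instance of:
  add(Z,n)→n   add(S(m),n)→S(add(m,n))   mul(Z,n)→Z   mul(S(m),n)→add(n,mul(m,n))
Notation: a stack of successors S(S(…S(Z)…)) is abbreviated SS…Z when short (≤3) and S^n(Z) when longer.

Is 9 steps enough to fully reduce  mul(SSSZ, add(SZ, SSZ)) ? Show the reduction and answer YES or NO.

  start: mul(SSSZ, add(SZ, SSZ))
  step 1: add(add(SZ, SSZ), mul(SSZ, add(SZ, SSZ)))
  step 2: add(S(add(Z, SSZ)), mul(SSZ, add(SZ, SSZ)))
  step 3: S(add(add(Z, SSZ), mul(SSZ, add(SZ, SSZ))))
  step 4: S(add(SSZ, mul(SSZ, add(SZ, SSZ))))
  step 5: S(S(add(SZ, mul(SSZ, add(SZ, SSZ)))))
  step 6: S(S(S(add(Z, mul(SSZ, add(SZ, SSZ))))))
  step 7: S(S(S(mul(SSZ, add(SZ, SSZ)))))
  step 8: S(S(S(add(add(SZ, SSZ), mul(SZ, add(SZ, SSZ))))))
  step 9: S(S(S(add(S(add(Z, SSZ)), mul(SZ, add(SZ, SSZ))))))

Answer: NO — after 9 steps the term is S(S(S(add(S(add(Z, SSZ)), mul(SZ, add(SZ, SSZ)))))), not yet normal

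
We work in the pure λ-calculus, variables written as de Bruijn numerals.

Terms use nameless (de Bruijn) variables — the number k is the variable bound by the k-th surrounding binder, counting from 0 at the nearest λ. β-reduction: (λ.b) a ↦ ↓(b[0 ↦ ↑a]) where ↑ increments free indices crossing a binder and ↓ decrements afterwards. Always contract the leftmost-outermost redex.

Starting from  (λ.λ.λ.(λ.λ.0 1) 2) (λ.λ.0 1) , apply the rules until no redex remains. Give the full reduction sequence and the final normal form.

Answer: normal form = λ.λ.λ.0 (λ.λ.0 1)  (in 2 steps)

Reduction:
  start: (λ.λ.λ.(λ.λ.0 1) 2) (λ.λ.0 1)
  [1] λ.λ.(λ.λ.0 1) (λ.λ.0 1)
  [2] λ.λ.λ.0 (λ.λ.0 1)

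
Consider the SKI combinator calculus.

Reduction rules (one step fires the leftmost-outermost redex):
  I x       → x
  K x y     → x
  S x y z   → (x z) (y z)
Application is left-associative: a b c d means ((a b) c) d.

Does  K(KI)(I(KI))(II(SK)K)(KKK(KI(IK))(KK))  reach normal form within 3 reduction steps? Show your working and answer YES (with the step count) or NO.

Answer: NO — after 3 steps the term is KKK(KI(IK))(KK), not yet normal

Derivation:
  start: K(KI)(I(KI))(II(SK)K)(KKK(KI(IK))(KK))
  step 1: KI(II(SK)K)(KKK(KI(IK))(KK))
  step 2: I(KKK(KI(IK))(KK))
  step 3: KKK(KI(IK))(KK)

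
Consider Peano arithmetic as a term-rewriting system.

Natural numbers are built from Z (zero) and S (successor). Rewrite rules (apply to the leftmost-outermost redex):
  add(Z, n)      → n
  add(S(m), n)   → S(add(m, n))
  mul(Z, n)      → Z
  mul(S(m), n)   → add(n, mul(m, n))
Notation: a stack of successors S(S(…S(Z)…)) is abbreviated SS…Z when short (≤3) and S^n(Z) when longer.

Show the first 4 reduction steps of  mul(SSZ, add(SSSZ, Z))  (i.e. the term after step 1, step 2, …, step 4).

  start: mul(SSZ, add(SSSZ, Z))
  →1  add(add(SSSZ, Z), mul(SZ, add(SSSZ, Z)))
  →2  add(S(add(SSZ, Z)), mul(SZ, add(SSSZ, Z)))
  →3  S(add(add(SSZ, Z), mul(SZ, add(SSSZ, Z))))
  →4  S(add(S(add(SZ, Z)), mul(SZ, add(SSSZ, Z))))

Answer: after 4 steps: S(add(S(add(SZ, Z)), mul(SZ, add(SSSZ, Z))))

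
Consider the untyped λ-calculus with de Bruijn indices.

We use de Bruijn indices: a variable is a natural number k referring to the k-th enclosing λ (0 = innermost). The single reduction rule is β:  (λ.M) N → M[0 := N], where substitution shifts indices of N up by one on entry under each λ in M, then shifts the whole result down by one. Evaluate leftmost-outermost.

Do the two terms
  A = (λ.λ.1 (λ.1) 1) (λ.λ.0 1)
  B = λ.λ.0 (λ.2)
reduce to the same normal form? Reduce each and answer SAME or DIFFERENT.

Answer: SAME — A ⇓ λ.λ.0 (λ.2), B ⇓ λ.λ.0 (λ.2)

Working:
Term A:
  start: (λ.λ.1 (λ.1) 1) (λ.λ.0 1)
  [1] λ.(λ.λ.0 1) (λ.1) (λ.λ.0 1)
  [2] λ.(λ.0 (λ.2)) (λ.λ.0 1)
  [3] λ.(λ.λ.0 1) (λ.1)
  [4] λ.λ.0 (λ.2)

Term B:
  start: λ.λ.0 (λ.2)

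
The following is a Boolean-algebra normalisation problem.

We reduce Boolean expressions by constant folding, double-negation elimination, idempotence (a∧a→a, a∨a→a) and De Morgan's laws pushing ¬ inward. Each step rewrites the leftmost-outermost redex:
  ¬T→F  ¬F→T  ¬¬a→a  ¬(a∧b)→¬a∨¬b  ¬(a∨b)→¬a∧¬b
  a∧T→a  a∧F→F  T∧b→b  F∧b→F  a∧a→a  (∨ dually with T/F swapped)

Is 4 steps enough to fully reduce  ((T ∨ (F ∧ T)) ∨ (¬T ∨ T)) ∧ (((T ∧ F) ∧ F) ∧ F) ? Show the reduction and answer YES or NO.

  start: ((T ∨ (F ∧ T)) ∨ (¬T ∨ T)) ∧ (((T ∧ F) ∧ F) ∧ F)
  step 1: (T ∨ (¬T ∨ T)) ∧ (((T ∧ F) ∧ F) ∧ F)
  step 2: T ∧ (((T ∧ F) ∧ F) ∧ F)
  step 3: ((T ∧ F) ∧ F) ∧ F
  step 4: F

Answer: YES — reaches normal form F in 4 ≤ 4 steps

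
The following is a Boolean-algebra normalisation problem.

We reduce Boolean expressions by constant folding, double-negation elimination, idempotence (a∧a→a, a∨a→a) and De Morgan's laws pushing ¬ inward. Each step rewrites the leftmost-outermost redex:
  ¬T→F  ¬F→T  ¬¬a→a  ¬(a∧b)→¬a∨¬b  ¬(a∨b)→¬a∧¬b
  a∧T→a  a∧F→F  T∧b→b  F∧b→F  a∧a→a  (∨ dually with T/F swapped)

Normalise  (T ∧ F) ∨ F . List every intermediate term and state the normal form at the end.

Answer: normal form = F  (in 2 steps)

Reduction:
  start: (T ∧ F) ∨ F
  →1  T ∧ F
  →2  F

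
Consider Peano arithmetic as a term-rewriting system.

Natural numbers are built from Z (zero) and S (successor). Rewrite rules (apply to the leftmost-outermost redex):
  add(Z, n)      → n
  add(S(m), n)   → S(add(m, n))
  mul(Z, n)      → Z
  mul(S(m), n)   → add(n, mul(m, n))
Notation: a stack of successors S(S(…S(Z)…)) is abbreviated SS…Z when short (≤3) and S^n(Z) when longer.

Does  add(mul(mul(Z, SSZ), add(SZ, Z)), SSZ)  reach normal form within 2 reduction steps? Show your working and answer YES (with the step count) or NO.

Answer: NO — after 2 steps the term is add(Z, SSZ), not yet normal

Derivation:
  start: add(mul(mul(Z, SSZ), add(SZ, Z)), SSZ)
  →1  add(mul(Z, add(SZ, Z)), SSZ)
  →2  add(Z, SSZ)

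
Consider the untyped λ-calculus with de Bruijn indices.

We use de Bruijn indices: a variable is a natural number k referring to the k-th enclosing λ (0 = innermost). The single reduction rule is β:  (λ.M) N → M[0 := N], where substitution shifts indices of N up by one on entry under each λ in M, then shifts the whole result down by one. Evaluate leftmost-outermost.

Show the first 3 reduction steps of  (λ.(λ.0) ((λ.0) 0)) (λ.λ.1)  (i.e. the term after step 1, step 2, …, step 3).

Answer: after 3 steps: λ.λ.1

Working:
  start: (λ.(λ.0) ((λ.0) 0)) (λ.λ.1)
  step 1: (λ.0) ((λ.0) (λ.λ.1))
  step 2: (λ.0) (λ.λ.1)
  step 3: λ.λ.1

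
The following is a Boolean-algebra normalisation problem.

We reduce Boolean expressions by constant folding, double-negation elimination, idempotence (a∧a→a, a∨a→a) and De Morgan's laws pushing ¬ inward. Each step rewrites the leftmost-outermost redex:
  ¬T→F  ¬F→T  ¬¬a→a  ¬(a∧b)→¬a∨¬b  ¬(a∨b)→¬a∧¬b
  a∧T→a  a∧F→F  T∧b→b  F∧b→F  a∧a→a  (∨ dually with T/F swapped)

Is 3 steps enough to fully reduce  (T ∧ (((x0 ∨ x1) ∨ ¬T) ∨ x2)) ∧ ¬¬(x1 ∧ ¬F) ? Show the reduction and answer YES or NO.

Answer: NO — after 3 steps the term is ((x0 ∨ x1) ∨ x2) ∧ ¬¬(x1 ∧ ¬F), not yet normal

Derivation:
  start: (T ∧ (((x0 ∨ x1) ∨ ¬T) ∨ x2)) ∧ ¬¬(x1 ∧ ¬F)
  [1] (((x0 ∨ x1) ∨ ¬T) ∨ x2) ∧ ¬¬(x1 ∧ ¬F)
  [2] (((x0 ∨ x1) ∨ F) ∨ x2) ∧ ¬¬(x1 ∧ ¬F)
  [3] ((x0 ∨ x1) ∨ x2) ∧ ¬¬(x1 ∧ ¬F)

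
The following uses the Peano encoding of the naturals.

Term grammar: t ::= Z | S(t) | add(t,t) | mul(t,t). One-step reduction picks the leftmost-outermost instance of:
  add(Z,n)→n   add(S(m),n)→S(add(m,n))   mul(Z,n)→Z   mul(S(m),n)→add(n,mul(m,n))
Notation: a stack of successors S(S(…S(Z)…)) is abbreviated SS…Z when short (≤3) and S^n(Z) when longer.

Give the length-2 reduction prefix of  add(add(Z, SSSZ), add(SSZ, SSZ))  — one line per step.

  start: add(add(Z, SSSZ), add(SSZ, SSZ))
  step 1: add(SSSZ, add(SSZ, SSZ))
  step 2: S(add(SSZ, add(SSZ, SSZ)))

Answer: after 2 steps: S(add(SSZ, add(SSZ, SSZ)))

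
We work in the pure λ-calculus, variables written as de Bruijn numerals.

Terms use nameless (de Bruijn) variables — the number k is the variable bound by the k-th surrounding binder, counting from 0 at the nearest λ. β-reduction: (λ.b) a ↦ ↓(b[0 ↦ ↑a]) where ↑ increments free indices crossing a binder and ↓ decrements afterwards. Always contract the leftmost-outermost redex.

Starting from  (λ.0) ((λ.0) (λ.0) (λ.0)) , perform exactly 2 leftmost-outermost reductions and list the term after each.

Answer: after 2 steps: (λ.0) (λ.0)

Derivation:
  start: (λ.0) ((λ.0) (λ.0) (λ.0))
  →1  (λ.0) (λ.0) (λ.0)
  →2  (λ.0) (λ.0)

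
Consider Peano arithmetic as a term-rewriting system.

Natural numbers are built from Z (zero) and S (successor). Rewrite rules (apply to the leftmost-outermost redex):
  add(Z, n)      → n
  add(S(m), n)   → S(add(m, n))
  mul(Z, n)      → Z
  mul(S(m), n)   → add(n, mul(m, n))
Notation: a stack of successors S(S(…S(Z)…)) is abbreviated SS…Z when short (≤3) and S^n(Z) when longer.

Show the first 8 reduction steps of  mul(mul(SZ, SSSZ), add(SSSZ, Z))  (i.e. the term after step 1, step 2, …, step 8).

Answer: after 8 steps: S(S(add(S(add(Z, Z)), mul(add(SSZ, mul(Z, SSSZ)), add(SSSZ, Z)))))

Working:
  start: mul(mul(SZ, SSSZ), add(SSSZ, Z))
  →1  mul(add(SSSZ, mul(Z, SSSZ)), add(SSSZ, Z))
  →2  mul(S(add(SSZ, mul(Z, SSSZ))), add(SSSZ, Z))
  →3  add(add(SSSZ, Z), mul(add(SSZ, mul(Z, SSSZ)), add(SSSZ, Z)))
  →4  add(S(add(SSZ, Z)), mul(add(SSZ, mul(Z, SSSZ)), add(SSSZ, Z)))
  →5  S(add(add(SSZ, Z), mul(add(SSZ, mul(Z, SSSZ)), add(SSSZ, Z))))
  →6  S(add(S(add(SZ, Z)), mul(add(SSZ, mul(Z, SSSZ)), add(SSSZ, Z))))
  →7  S(S(add(add(SZ, Z), mul(add(SSZ, mul(Z, SSSZ)), add(SSSZ, Z)))))
  →8  S(S(add(S(add(Z, Z)), mul(add(SSZ, mul(Z, SSSZ)), add(SSSZ, Z)))))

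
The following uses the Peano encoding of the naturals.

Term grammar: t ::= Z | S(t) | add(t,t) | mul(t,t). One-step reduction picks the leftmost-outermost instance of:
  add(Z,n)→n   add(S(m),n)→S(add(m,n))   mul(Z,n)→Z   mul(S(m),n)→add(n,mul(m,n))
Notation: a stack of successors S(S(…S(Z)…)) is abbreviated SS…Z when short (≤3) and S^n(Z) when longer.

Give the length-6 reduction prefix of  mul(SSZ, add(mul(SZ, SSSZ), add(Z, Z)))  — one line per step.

  start: mul(SSZ, add(mul(SZ, SSSZ), add(Z, Z)))
  →1  add(add(mul(SZ, SSSZ), add(Z, Z)), mul(SZ, add(mul(SZ, SSSZ), add(Z, Z))))
  →2  add(add(add(SSSZ, mul(Z, SSSZ)), add(Z, Z)), mul(SZ, add(mul(SZ, SSSZ), add(Z, Z))))
  →3  add(add(S(add(SSZ, mul(Z, SSSZ))), add(Z, Z)), mul(SZ, add(mul(SZ, SSSZ), add(Z, Z))))
  →4  add(S(add(add(SSZ, mul(Z, SSSZ)), add(Z, Z))), mul(SZ, add(mul(SZ, SSSZ), add(Z, Z))))
  →5  S(add(add(add(SSZ, mul(Z, SSSZ)), add(Z, Z)), mul(SZ, add(mul(SZ, SSSZ), add(Z, Z)))))
  →6  S(add(add(S(add(SZ, mul(Z, SSSZ))), add(Z, Z)), mul(SZ, add(mul(SZ, SSSZ), add(Z, Z)))))

Answer: after 6 steps: S(add(add(S(add(SZ, mul(Z, SSSZ))), add(Z, Z)), mul(SZ, add(mul(SZ, SSSZ), add(Z, Z)))))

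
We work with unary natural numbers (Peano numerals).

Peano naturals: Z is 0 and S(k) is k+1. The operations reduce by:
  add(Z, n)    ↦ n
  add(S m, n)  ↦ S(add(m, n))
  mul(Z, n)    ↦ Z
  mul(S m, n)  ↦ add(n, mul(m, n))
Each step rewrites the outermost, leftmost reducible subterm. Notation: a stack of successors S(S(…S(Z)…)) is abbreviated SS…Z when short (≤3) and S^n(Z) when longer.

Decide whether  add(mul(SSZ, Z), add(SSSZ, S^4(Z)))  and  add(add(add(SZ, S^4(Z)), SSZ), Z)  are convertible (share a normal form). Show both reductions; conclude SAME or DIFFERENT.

Term A:
  start: add(mul(SSZ, Z), add(SSSZ, S^4(Z)))
  →1  add(add(Z, mul(SZ, Z)), add(SSSZ, S^4(Z)))
  →2  add(mul(SZ, Z), add(SSSZ, S^4(Z)))
  →3  add(add(Z, mul(Z, Z)), add(SSSZ, S^4(Z)))
  →4  add(mul(Z, Z), add(SSSZ, S^4(Z)))
  →5  add(Z, add(SSSZ, S^4(Z)))
  →6  add(SSSZ, S^4(Z))
  →7  S(add(SSZ, S^4(Z)))
  →8  S(S(add(SZ, S^4(Z))))
  →9  S(S(S(add(Z, S^4(Z)))))
  →10  S^7(Z)

Term B:
  start: add(add(add(SZ, S^4(Z)), SSZ), Z)
  →1  add(add(S(add(Z, S^4(Z))), SSZ), Z)
  →2  add(S(add(add(Z, S^4(Z)), SSZ)), Z)
  →3  S(add(add(add(Z, S^4(Z)), SSZ), Z))
  →4  S(add(add(S^4(Z), SSZ), Z))
  →5  S(add(S(add(SSSZ, SSZ)), Z))
  →6  S(S(add(add(SSSZ, SSZ), Z)))
  →7  S(S(add(S(add(SSZ, SSZ)), Z)))
  →8  S(S(S(add(add(SSZ, SSZ), Z))))
  →9  S(S(S(add(S(add(SZ, SSZ)), Z))))
  →10  S(S(S(S(add(add(SZ, SSZ), Z)))))
  →11  S(S(S(S(add(S(add(Z, SSZ)), Z)))))
  →12  S(S(S(S(S(add(add(Z, SSZ), Z))))))
  →13  S(S(S(S(S(add(SSZ, Z))))))
  →14  S(S(S(S(S(S(add(SZ, Z)))))))
  →15  S(S(S(S(S(S(S(add(Z, Z))))))))
  →16  S^7(Z)

Answer: SAME — A ⇓ S^7(Z), B ⇓ S^7(Z)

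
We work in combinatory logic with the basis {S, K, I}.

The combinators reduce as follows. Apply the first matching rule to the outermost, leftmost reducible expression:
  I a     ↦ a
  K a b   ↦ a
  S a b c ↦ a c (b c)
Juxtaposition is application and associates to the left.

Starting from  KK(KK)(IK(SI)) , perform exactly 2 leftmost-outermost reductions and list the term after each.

Answer: after 2 steps: K(K(SI))

Derivation:
  start: KK(KK)(IK(SI))
  step 1: K(IK(SI))
  step 2: K(K(SI))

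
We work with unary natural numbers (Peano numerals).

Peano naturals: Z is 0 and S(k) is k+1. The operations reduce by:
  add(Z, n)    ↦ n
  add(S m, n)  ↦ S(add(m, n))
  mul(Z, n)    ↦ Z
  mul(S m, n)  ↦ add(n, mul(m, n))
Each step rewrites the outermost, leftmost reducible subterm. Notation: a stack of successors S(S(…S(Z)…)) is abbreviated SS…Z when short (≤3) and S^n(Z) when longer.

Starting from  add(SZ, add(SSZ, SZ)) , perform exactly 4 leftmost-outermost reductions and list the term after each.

Answer: after 4 steps: S(S(S(add(Z, SZ))))

Reduction:
  start: add(SZ, add(SSZ, SZ))
  [1] S(add(Z, add(SSZ, SZ)))
  [2] S(add(SSZ, SZ))
  [3] S(S(add(SZ, SZ)))
  [4] S(S(S(add(Z, SZ))))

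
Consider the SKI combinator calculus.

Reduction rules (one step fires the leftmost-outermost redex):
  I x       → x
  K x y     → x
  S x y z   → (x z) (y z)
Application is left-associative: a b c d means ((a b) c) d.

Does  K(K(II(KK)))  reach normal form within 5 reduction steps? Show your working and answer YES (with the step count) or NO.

Answer: YES — reaches normal form K(K(KK)) in 2 ≤ 5 steps

Derivation:
  start: K(K(II(KK)))
  step 1: K(K(I(KK)))
  step 2: K(K(KK))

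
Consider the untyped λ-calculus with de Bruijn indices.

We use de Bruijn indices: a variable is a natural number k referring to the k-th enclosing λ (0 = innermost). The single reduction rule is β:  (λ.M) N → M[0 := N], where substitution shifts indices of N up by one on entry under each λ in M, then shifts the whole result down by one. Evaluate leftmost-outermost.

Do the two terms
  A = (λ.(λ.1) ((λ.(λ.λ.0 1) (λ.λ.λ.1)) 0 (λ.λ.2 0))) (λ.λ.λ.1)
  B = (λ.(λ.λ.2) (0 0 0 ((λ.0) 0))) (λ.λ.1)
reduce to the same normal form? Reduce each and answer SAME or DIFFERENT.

Answer: SAME — A ⇓ λ.λ.λ.1, B ⇓ λ.λ.λ.1

Reduction:
Term A:
  start: (λ.(λ.1) ((λ.(λ.λ.0 1) (λ.λ.λ.1)) 0 (λ.λ.2 0))) (λ.λ.λ.1)
  [1] (λ.λ.λ.λ.1) ((λ.(λ.λ.0 1) (λ.λ.λ.1)) (λ.λ.λ.1) (λ.λ.(λ.λ.λ.1) 0))
  [2] λ.λ.λ.1

Term B:
  start: (λ.(λ.λ.2) (0 0 0 ((λ.0) 0))) (λ.λ.1)
  [1] (λ.λ.λ.λ.1) ((λ.λ.1) (λ.λ.1) (λ.λ.1) ((λ.0) (λ.λ.1)))
  [2] λ.λ.λ.1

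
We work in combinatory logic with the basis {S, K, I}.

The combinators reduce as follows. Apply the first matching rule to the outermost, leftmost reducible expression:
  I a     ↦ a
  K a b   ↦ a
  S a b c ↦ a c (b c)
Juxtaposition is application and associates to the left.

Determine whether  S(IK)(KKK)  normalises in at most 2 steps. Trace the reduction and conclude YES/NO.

  start: S(IK)(KKK)
  →1  SK(KKK)
  →2  SKK

Answer: YES — reaches normal form SKK in 2 ≤ 2 steps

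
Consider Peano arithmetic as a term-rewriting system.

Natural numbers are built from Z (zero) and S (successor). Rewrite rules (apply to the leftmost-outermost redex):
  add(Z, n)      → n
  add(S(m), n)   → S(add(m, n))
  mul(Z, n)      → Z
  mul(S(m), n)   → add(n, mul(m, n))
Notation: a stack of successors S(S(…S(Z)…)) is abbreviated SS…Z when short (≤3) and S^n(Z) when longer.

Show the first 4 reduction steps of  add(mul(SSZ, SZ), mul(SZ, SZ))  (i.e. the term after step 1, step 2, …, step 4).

  start: add(mul(SSZ, SZ), mul(SZ, SZ))
  step 1: add(add(SZ, mul(SZ, SZ)), mul(SZ, SZ))
  step 2: add(S(add(Z, mul(SZ, SZ))), mul(SZ, SZ))
  step 3: S(add(add(Z, mul(SZ, SZ)), mul(SZ, SZ)))
  step 4: S(add(mul(SZ, SZ), mul(SZ, SZ)))

Answer: after 4 steps: S(add(mul(SZ, SZ), mul(SZ, SZ)))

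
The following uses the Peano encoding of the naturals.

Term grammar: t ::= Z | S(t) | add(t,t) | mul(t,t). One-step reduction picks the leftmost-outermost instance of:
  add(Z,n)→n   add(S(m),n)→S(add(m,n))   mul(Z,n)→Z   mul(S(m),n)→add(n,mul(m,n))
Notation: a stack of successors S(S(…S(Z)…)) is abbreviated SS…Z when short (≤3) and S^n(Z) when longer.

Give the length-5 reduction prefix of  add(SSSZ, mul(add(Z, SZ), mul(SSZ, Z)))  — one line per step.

  start: add(SSSZ, mul(add(Z, SZ), mul(SSZ, Z)))
  →1  S(add(SSZ, mul(add(Z, SZ), mul(SSZ, Z))))
  →2  S(S(add(SZ, mul(add(Z, SZ), mul(SSZ, Z)))))
  →3  S(S(S(add(Z, mul(add(Z, SZ), mul(SSZ, Z))))))
  →4  S(S(S(mul(add(Z, SZ), mul(SSZ, Z)))))
  →5  S(S(S(mul(SZ, mul(SSZ, Z)))))

Answer: after 5 steps: S(S(S(mul(SZ, mul(SSZ, Z)))))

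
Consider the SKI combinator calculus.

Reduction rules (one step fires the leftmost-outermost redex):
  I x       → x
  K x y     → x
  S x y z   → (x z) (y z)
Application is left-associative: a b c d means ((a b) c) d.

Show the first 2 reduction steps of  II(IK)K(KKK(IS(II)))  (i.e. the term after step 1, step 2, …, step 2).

Answer: after 2 steps: IKK(KKK(IS(II)))

Reduction:
  start: II(IK)K(KKK(IS(II)))
  [1] I(IK)K(KKK(IS(II)))
  [2] IKK(KKK(IS(II)))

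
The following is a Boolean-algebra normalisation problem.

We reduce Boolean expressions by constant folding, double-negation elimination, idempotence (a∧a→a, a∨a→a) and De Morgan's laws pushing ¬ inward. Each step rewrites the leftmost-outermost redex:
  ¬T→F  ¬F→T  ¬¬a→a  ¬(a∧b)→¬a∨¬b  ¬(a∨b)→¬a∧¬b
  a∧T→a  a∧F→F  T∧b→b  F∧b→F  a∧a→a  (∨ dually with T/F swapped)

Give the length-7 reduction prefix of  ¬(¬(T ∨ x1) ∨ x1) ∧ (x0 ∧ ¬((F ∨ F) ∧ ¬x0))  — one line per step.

  start: ¬(¬(T ∨ x1) ∨ x1) ∧ (x0 ∧ ¬((F ∨ F) ∧ ¬x0))
  [1] (¬¬(T ∨ x1) ∧ ¬x1) ∧ (x0 ∧ ¬((F ∨ F) ∧ ¬x0))
  [2] ((T ∨ x1) ∧ ¬x1) ∧ (x0 ∧ ¬((F ∨ F) ∧ ¬x0))
  [3] (T ∧ ¬x1) ∧ (x0 ∧ ¬((F ∨ F) ∧ ¬x0))
  [4] ¬x1 ∧ (x0 ∧ ¬((F ∨ F) ∧ ¬x0))
  [5] ¬x1 ∧ (x0 ∧ (¬(F ∨ F) ∨ ¬¬x0))
  [6] ¬x1 ∧ (x0 ∧ ((¬F ∧ ¬F) ∨ ¬¬x0))
  [7] ¬x1 ∧ (x0 ∧ (¬F ∨ ¬¬x0))

Answer: after 7 steps: ¬x1 ∧ (x0 ∧ (¬F ∨ ¬¬x0))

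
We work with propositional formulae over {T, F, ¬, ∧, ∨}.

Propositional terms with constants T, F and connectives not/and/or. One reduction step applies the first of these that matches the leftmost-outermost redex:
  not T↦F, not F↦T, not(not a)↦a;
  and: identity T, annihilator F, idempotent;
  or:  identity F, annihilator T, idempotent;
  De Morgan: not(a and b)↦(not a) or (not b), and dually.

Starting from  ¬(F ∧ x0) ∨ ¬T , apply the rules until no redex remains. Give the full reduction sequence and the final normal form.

Answer: normal form = T  (in 4 steps)

Working:
  start: ¬(F ∧ x0) ∨ ¬T
  →1  (¬F ∨ ¬x0) ∨ ¬T
  →2  (T ∨ ¬x0) ∨ ¬T
  →3  T ∨ ¬T
  →4  T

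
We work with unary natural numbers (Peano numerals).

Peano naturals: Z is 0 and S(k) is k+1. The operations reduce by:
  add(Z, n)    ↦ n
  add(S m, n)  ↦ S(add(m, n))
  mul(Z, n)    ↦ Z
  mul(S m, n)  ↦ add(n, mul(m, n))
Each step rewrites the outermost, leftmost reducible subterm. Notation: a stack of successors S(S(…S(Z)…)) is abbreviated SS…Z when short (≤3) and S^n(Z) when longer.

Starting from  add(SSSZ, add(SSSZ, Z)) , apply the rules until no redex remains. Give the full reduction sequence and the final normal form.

Answer: normal form = S^6(Z)  (in 8 steps)

Derivation:
  start: add(SSSZ, add(SSSZ, Z))
  [1] S(add(SSZ, add(SSSZ, Z)))
  [2] S(S(add(SZ, add(SSSZ, Z))))
  [3] S(S(S(add(Z, add(SSSZ, Z)))))
  [4] S(S(S(add(SSSZ, Z))))
  [5] S(S(S(S(add(SSZ, Z)))))
  [6] S(S(S(S(S(add(SZ, Z))))))
  [7] S(S(S(S(S(S(add(Z, Z)))))))
  [8] S^6(Z)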